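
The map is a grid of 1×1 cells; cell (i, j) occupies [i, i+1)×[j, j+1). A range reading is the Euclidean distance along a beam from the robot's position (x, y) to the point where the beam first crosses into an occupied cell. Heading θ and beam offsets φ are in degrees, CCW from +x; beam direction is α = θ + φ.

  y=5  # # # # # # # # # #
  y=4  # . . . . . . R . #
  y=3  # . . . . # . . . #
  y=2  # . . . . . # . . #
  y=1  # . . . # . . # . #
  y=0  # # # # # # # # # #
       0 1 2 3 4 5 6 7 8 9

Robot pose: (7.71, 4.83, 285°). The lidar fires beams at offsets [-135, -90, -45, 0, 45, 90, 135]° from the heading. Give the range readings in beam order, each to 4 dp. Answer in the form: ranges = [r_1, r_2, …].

beam 1: φ=-135°, α=150°
  cosα=-0.8660 sinα=0.5000 | (7,4) | tMaxX 0.8198 tMaxY 0.3400 | tΔX 1.1547 tΔY 2.0000
    t=0.3400 [y] (7,5) — stop
  → r_1 = 0.3400
beam 2: φ=-90°, α=195°
  cosα=-0.9659 sinα=-0.2588 | (7,4) | tMaxX 0.7350 tMaxY 3.2069 | tΔX 1.0353 tΔY 3.8637
    t=0.7350 [x] (6,4)
    t=1.7703 [x] (5,4)
    t=2.8056 [x] (4,4)
    t=3.2069 [y] (4,3)
    t=3.8409 [x] (3,3)
    t=4.8762 [x] (2,3)
    t=5.9114 [x] (1,3)
    t=6.9467 [x] (0,3) — stop
  → r_2 = 6.9467
beam 3: φ=-45°, α=240°
  cosα=-0.5000 sinα=-0.8660 | (7,4) | tMaxX 1.4200 tMaxY 0.9584 | tΔX 2.0000 tΔY 1.1547
    t=0.9584 [y] (7,3)
    t=1.4200 [x] (6,3)
    t=2.1131 [y] (6,2) — stop
  → r_3 = 2.1131
beam 4: φ=0°, α=285°
  cosα=0.2588 sinα=-0.9659 | (7,4) | tMaxX 1.1205 tMaxY 0.8593 | tΔX 3.8637 tΔY 1.0353
    t=0.8593 [y] (7,3)
    t=1.1205 [x] (8,3)
    t=1.8946 [y] (8,2)
    t=2.9298 [y] (8,1)
    t=3.9651 [y] (8,0) — stop
  → r_4 = 3.9651
beam 5: φ=45°, α=330°
  cosα=0.8660 sinα=-0.5000 | (7,4) | tMaxX 0.3349 tMaxY 1.6600 | tΔX 1.1547 tΔY 2.0000
    t=0.3349 [x] (8,4)
    t=1.4896 [x] (9,4) — stop
  → r_5 = 1.4896
beam 6: φ=90°, α=15°
  cosα=0.9659 sinα=0.2588 | (7,4) | tMaxX 0.3002 tMaxY 0.6568 | tΔX 1.0353 tΔY 3.8637
    t=0.3002 [x] (8,4)
    t=0.6568 [y] (8,5) — stop
  → r_6 = 0.6568
beam 7: φ=135°, α=60°
  cosα=0.5000 sinα=0.8660 | (7,4) | tMaxX 0.5800 tMaxY 0.1963 | tΔX 2.0000 tΔY 1.1547
    t=0.1963 [y] (7,5) — stop
  → r_7 = 0.1963

ranges = [0.3400, 6.9467, 2.1131, 3.9651, 1.4896, 0.6568, 0.1963]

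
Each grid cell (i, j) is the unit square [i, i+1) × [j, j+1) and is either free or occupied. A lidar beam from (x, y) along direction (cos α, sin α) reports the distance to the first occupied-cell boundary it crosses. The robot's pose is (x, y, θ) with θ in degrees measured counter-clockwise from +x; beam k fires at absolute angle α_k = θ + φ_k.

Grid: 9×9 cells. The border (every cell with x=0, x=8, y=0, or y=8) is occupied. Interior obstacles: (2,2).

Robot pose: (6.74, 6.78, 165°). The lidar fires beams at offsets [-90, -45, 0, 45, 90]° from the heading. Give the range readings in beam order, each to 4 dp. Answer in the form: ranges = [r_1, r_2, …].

beam 1: φ=-90°, α=75°
  cosα=0.2588 sinα=0.9659 | (6,6) | tMaxX 1.0046 tMaxY 0.2278 | tΔX 3.8637 tΔY 1.0353
    t=0.2278 [y] (6,7)
    t=1.0046 [x] (7,7)
    t=1.2630 [y] (7,8) — stop
  → r_1 = 1.2630
beam 2: φ=-45°, α=120°
  cosα=-0.5000 sinα=0.8660 | (6,6) | tMaxX 1.4800 tMaxY 0.2540 | tΔX 2.0000 tΔY 1.1547
    t=0.2540 [y] (6,7)
    t=1.4087 [y] (6,8) — stop
  → r_2 = 1.4087
beam 3: φ=0°, α=165°
  cosα=-0.9659 sinα=0.2588 | (6,6) | tMaxX 0.7661 tMaxY 0.8500 | tΔX 1.0353 tΔY 3.8637
    t=0.7661 [x] (5,6)
    t=0.8500 [y] (5,7)
    t=1.8014 [x] (4,7)
    t=2.8367 [x] (3,7)
    t=3.8719 [x] (2,7)
    t=4.7137 [y] (2,8) — stop
  → r_3 = 4.7137
beam 4: φ=45°, α=210°
  cosα=-0.8660 sinα=-0.5000 | (6,6) | tMaxX 0.8545 tMaxY 1.5600 | tΔX 1.1547 tΔY 2.0000
    t=0.8545 [x] (5,6)
    t=1.5600 [y] (5,5)
    t=2.0092 [x] (4,5)
    t=3.1639 [x] (3,5)
    t=3.5600 [y] (3,4)
    t=4.3186 [x] (2,4)
    t=5.4733 [x] (1,4)
    t=5.5600 [y] (1,3)
    t=6.6280 [x] (0,3) — stop
  → r_4 = 6.6280
beam 5: φ=90°, α=255°
  cosα=-0.2588 sinα=-0.9659 | (6,6) | tMaxX 2.8591 tMaxY 0.8075 | tΔX 3.8637 tΔY 1.0353
    t=0.8075 [y] (6,5)
    t=1.8428 [y] (6,4)
    t=2.8591 [x] (5,4)
    t=2.8781 [y] (5,3)
    t=3.9133 [y] (5,2)
    t=4.9486 [y] (5,1)
    t=5.9839 [y] (5,0) — stop
  → r_5 = 5.9839

ranges = [1.2630, 1.4087, 4.7137, 6.6280, 5.9839]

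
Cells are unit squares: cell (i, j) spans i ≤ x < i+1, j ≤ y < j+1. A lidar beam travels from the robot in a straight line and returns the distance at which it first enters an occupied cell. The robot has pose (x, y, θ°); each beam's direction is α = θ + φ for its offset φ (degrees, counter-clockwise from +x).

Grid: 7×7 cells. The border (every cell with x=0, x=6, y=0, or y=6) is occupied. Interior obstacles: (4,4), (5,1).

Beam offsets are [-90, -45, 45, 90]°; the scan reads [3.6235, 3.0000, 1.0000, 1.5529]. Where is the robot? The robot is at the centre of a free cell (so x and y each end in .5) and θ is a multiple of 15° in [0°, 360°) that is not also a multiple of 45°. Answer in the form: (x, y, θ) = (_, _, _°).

(x, y, θ) = (4.5, 2.5, 255°)

Enumerate (i+0.5, j+0.5, θ) over the 23 free cells and 16 admissible headings. For each, cast all 4 beams and compare to the given ranges.
  (4.5, 5.5, 300°): beam 1 = 4.0415 ≠ 3.6235 ✗
  (1.5, 5.5, 255°): beam 1 = 0.5176 ≠ 3.6235 ✗
  (1.5, 3.5, 255°): beam 1 = 0.5176 ≠ 3.6235 ✗
  (5.5, 2.5, 330°): beam 1 = 0.5774 ≠ 3.6235 ✗
  …
  (4.5, 2.5, 255°): r_1=3.6235, r_2=3.0000, r_3=1.0000, r_4=1.5529 — all match ✓
No second candidate reproduces the full scan.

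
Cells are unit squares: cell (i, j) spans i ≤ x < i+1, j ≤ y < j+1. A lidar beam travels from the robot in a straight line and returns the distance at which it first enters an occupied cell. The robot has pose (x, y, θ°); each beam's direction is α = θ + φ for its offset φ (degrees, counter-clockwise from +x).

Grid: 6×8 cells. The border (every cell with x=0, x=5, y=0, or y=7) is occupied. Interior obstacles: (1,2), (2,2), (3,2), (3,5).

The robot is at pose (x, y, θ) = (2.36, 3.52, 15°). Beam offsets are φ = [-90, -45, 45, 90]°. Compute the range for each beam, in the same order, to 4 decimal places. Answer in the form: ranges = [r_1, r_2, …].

beam 1: φ=-90°, α=285°
  dir = (cos 285°, sin 285°) = (0.2588, -0.9659); from cell (2,3)
  next x-line at t=2.4728, next y-line at t=0.5383; Δt_x=3.8637, Δt_y=1.0353
    y: enter (2,2) at t=0.5383 ← occupied
  → r_1 = 0.5383
beam 2: φ=-45°, α=330°
  dir = (cos 330°, sin 330°) = (0.8660, -0.5000); from cell (2,3)
  next x-line at t=0.7390, next y-line at t=1.0400; Δt_x=1.1547, Δt_y=2.0000
    x: enter (3,3) at t=0.7390
    y: enter (3,2) at t=1.0400 ← occupied
  → r_2 = 1.0400
beam 3: φ=45°, α=60°
  dir = (cos 60°, sin 60°) = (0.5000, 0.8660); from cell (2,3)
  next x-line at t=1.2800, next y-line at t=0.5543; Δt_x=2.0000, Δt_y=1.1547
    y: enter (2,4) at t=0.5543
    x: enter (3,4) at t=1.2800
    y: enter (3,5) at t=1.7090 ← occupied
  → r_3 = 1.7090
beam 4: φ=90°, α=105°
  dir = (cos 105°, sin 105°) = (-0.2588, 0.9659); from cell (2,3)
  next x-line at t=1.3909, next y-line at t=0.4969; Δt_x=3.8637, Δt_y=1.0353
    y: enter (2,4) at t=0.4969
    x: enter (1,4) at t=1.3909
    y: enter (1,5) at t=1.5322
    y: enter (1,6) at t=2.5675
    y: enter (1,7) at t=3.6028 ← occupied
  → r_4 = 3.6028

ranges = [0.5383, 1.0400, 1.7090, 3.6028]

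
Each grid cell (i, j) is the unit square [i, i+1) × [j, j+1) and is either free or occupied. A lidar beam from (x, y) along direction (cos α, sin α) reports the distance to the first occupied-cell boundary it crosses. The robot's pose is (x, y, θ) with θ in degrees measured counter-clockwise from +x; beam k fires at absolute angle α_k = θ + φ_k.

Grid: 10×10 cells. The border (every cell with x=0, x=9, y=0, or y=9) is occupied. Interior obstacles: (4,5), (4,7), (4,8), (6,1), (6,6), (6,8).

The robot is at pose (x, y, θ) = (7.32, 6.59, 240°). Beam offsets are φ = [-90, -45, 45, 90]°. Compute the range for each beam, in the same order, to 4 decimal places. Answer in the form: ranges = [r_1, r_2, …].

beam 1: φ=-90°, α=150°
  d=(-0.8660,0.5000)  start (7,6)  tX=0.3695 tY=0.8200  stride 1/|dx|=1.1547 1/|dy|=2.0000
    cross x-line → (6,6), t=0.3695 (wall)
  → r_1 = 0.3695
beam 2: φ=-45°, α=195°
  d=(-0.9659,-0.2588)  start (7,6)  tX=0.3313 tY=2.2796  stride 1/|dx|=1.0353 1/|dy|=3.8637
    cross x-line → (6,6), t=0.3313 (wall)
  → r_2 = 0.3313
beam 3: φ=45°, α=285°
  d=(0.2588,-0.9659)  start (7,6)  tX=2.6273 tY=0.6108  stride 1/|dx|=3.8637 1/|dy|=1.0353
    cross y-line → (7,5), t=0.6108
    cross y-line → (7,4), t=1.6461
    cross x-line → (8,4), t=2.6273
    cross y-line → (8,3), t=2.6814
    cross y-line → (8,2), t=3.7166
    cross y-line → (8,1), t=4.7519
    cross y-line → (8,0), t=5.7872 (wall)
  → r_3 = 5.7872
beam 4: φ=90°, α=330°
  d=(0.8660,-0.5000)  start (7,6)  tX=0.7852 tY=1.1800  stride 1/|dx|=1.1547 1/|dy|=2.0000
    cross x-line → (8,6), t=0.7852
    cross y-line → (8,5), t=1.1800
    cross x-line → (9,5), t=1.9399 (wall)
  → r_4 = 1.9399

ranges = [0.3695, 0.3313, 5.7872, 1.9399]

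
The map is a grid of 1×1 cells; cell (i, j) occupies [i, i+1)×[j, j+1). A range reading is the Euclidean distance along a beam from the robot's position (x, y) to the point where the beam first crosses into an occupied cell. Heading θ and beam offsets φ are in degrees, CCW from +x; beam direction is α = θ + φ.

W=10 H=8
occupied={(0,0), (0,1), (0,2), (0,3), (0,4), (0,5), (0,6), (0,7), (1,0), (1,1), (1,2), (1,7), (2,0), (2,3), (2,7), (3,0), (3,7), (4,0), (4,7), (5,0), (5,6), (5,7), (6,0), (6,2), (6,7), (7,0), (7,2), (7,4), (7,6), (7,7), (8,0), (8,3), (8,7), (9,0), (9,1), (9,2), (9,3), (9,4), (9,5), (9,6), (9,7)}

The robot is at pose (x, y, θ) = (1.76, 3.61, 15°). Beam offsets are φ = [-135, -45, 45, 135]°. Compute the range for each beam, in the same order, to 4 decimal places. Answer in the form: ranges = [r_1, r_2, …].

beam 1: φ=-135°, α=240°
  d=(-0.5000,-0.8660)  start (1,3)  tX=1.5200 tY=0.7044  stride 1/|dx|=2.0000 1/|dy|=1.1547
    cross y-line → (1,2), t=0.7044 (wall)
  → r_1 = 0.7044
beam 2: φ=-45°, α=330°
  d=(0.8660,-0.5000)  start (1,3)  tX=0.2771 tY=1.2200  stride 1/|dx|=1.1547 1/|dy|=2.0000
    cross x-line → (2,3), t=0.2771 (wall)
  → r_2 = 0.2771
beam 3: φ=45°, α=60°
  d=(0.5000,0.8660)  start (1,3)  tX=0.4800 tY=0.4503  stride 1/|dx|=2.0000 1/|dy|=1.1547
    cross y-line → (1,4), t=0.4503
    cross x-line → (2,4), t=0.4800
    cross y-line → (2,5), t=1.6050
    cross x-line → (3,5), t=2.4800
    cross y-line → (3,6), t=2.7597
    cross y-line → (3,7), t=3.9144 (wall)
  → r_3 = 3.9144
beam 4: φ=135°, α=150°
  d=(-0.8660,0.5000)  start (1,3)  tX=0.8776 tY=0.7800  stride 1/|dx|=1.1547 1/|dy|=2.0000
    cross y-line → (1,4), t=0.7800
    cross x-line → (0,4), t=0.8776 (wall)
  → r_4 = 0.8776

ranges = [0.7044, 0.2771, 3.9144, 0.8776]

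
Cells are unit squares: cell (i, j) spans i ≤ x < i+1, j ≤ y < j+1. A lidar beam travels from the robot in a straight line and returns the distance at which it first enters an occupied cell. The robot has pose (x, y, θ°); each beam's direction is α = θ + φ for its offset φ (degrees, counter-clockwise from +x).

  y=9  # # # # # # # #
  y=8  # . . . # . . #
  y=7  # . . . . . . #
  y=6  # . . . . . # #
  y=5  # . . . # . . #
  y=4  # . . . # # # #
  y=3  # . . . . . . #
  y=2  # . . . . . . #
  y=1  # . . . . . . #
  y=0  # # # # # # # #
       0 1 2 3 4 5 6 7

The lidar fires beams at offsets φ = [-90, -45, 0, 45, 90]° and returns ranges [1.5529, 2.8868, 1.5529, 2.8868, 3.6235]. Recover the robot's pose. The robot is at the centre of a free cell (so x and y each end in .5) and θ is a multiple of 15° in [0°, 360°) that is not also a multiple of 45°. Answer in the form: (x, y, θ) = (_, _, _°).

(x, y, θ) = (4.5, 6.5, 75°)

Enumerate (i+0.5, j+0.5, θ) over the 42 free cells and 16 admissible headings. For each, cast all 5 beams and compare to the given ranges.
  (6.5, 7.5, 195°): beam 2 = 1.7321 ≠ 2.8868 ✗
  (5.5, 5.5, 195°): beam 1 = 2.5882 ≠ 1.5529 ✗
  (5.5, 6.5, 60°): beam 1 = 0.5774 ≠ 1.5529 ✗
  (4.5, 7.5, 150°): beam 1 = 0.5774 ≠ 1.5529 ✗
  …
  (4.5, 6.5, 75°): r_1=1.5529, r_2=2.8868, r_3=1.5529, r_4=2.8868, r_5=3.6235 — all match ✓
No second candidate reproduces the full scan.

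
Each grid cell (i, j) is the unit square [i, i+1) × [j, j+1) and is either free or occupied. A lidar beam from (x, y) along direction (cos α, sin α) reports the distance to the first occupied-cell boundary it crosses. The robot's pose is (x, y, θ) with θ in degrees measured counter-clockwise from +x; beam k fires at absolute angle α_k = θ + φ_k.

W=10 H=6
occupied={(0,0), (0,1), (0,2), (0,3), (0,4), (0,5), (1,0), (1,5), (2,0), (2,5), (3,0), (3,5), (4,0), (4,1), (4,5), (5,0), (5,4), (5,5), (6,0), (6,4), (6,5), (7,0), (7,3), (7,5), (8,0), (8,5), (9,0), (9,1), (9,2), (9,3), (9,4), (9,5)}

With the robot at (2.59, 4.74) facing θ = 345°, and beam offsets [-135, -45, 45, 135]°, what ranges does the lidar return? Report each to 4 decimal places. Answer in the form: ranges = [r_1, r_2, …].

ranges = [1.8360, 3.1639, 0.5200, 0.3002]

beam 1: φ=-135°, α=210°
  cosα=-0.8660 sinα=-0.5000 | (2,4) | tMaxX 0.6813 tMaxY 1.4800 | tΔX 1.1547 tΔY 2.0000
    t=0.6813 [x] (1,4)
    t=1.4800 [y] (1,3)
    t=1.8360 [x] (0,3) — stop
  → r_1 = 1.8360
beam 2: φ=-45°, α=300°
  cosα=0.5000 sinα=-0.8660 | (2,4) | tMaxX 0.8200 tMaxY 0.8545 | tΔX 2.0000 tΔY 1.1547
    t=0.8200 [x] (3,4)
    t=0.8545 [y] (3,3)
    t=2.0092 [y] (3,2)
    t=2.8200 [x] (4,2)
    t=3.1639 [y] (4,1) — stop
  → r_2 = 3.1639
beam 3: φ=45°, α=30°
  cosα=0.8660 sinα=0.5000 | (2,4) | tMaxX 0.4734 tMaxY 0.5200 | tΔX 1.1547 tΔY 2.0000
    t=0.4734 [x] (3,4)
    t=0.5200 [y] (3,5) — stop
  → r_3 = 0.5200
beam 4: φ=135°, α=120°
  cosα=-0.5000 sinα=0.8660 | (2,4) | tMaxX 1.1800 tMaxY 0.3002 | tΔX 2.0000 tΔY 1.1547
    t=0.3002 [y] (2,5) — stop
  → r_4 = 0.3002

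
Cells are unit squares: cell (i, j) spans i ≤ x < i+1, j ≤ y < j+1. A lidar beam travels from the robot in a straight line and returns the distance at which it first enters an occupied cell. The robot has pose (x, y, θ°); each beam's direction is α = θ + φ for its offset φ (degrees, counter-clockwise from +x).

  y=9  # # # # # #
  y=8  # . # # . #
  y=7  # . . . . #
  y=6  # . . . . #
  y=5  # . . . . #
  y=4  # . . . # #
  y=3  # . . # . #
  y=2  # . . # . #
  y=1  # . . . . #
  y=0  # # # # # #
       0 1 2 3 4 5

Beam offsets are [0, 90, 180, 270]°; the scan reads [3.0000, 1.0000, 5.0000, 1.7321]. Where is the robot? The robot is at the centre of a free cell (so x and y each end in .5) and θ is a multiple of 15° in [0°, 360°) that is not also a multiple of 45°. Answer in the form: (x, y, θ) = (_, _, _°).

Candidates: 27 free-cell centres × 16 headings = 432 poses. Raycast each; keep the one whose scan matches to 4 dp.
  (4.5, 3.5, 210°): beam 1 = 0.5774 ≠ 3.0000 ✗
  (4.5, 5.5, 75°): beam 1 = 1.9319 ≠ 3.0000 ✗
  (3.5, 4.5, 255°): beam 1 = 0.5176 ≠ 3.0000 ✗
  (1.5, 1.5, 120°): beam 1 = 1.0000 ≠ 3.0000 ✗
  (1.5, 7.5, 210°): beam 1 = 0.5774 ≠ 3.0000 ✗
  …
  (2.5, 4.5, 240°): r_1=3.0000, r_2=1.0000, r_3=5.0000, r_4=1.7321 — all match ✓
Only this pose fits every beam.

(x, y, θ) = (2.5, 4.5, 240°)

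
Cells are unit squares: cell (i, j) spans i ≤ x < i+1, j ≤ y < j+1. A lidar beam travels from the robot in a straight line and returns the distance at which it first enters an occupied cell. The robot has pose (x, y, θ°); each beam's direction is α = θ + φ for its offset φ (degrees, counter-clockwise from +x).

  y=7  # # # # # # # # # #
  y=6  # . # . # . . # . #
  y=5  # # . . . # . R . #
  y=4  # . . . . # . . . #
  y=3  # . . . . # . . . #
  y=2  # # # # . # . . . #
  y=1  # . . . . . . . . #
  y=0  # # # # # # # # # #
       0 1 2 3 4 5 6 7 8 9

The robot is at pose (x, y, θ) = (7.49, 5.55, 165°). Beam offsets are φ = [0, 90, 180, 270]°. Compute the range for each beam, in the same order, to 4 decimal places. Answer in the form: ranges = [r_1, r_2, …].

ranges = [1.5426, 4.7105, 1.5633, 0.4659]

beam 1: φ=0°, α=165°
  direction (-0.9659, 0.2588); cell (7,5); t to first gridline: x 0.5073, y 1.7387 (then +1.0353 / +3.8637)
    (6,5) via x @ 0.5073
    (5,5) via x @ 1.5426  # hit
  → r_1 = 1.5426
beam 2: φ=90°, α=255°
  direction (-0.2588, -0.9659); cell (7,5); t to first gridline: x 1.8932, y 0.5694 (then +3.8637 / +1.0353)
    (7,4) via y @ 0.5694
    (7,3) via y @ 1.6047
    (6,3) via x @ 1.8932
    (6,2) via y @ 2.6400
    (6,1) via y @ 3.6752
    (6,0) via y @ 4.7105  # hit
  → r_2 = 4.7105
beam 3: φ=180°, α=345°
  direction (0.9659, -0.2588); cell (7,5); t to first gridline: x 0.5280, y 2.1250 (then +1.0353 / +3.8637)
    (8,5) via x @ 0.5280
    (9,5) via x @ 1.5633  # hit
  → r_3 = 1.5633
beam 4: φ=270°, α=75°
  direction (0.2588, 0.9659); cell (7,5); t to first gridline: x 1.9705, y 0.4659 (then +3.8637 / +1.0353)
    (7,6) via y @ 0.4659  # hit
  → r_4 = 0.4659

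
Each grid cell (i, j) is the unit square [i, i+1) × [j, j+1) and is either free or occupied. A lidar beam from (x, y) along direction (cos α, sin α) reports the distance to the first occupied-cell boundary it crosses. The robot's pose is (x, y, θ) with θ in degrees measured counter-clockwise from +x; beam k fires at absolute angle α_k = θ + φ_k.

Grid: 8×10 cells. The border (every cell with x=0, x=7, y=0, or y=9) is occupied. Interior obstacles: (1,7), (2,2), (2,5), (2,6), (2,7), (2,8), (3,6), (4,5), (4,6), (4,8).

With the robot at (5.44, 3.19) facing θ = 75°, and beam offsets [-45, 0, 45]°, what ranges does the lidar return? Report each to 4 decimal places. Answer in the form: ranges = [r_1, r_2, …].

beam 1: φ=-45°, α=30°
  dir = (cos 30°, sin 30°) = (0.8660, 0.5000); from cell (5,3)
  next x-line at t=0.6466, next y-line at t=1.6200; Δt_x=1.1547, Δt_y=2.0000
    x: enter (6,3) at t=0.6466
    y: enter (6,4) at t=1.6200
    x: enter (7,4) at t=1.8013 ← occupied
  → r_1 = 1.8013
beam 2: φ=0°, α=75°
  dir = (cos 75°, sin 75°) = (0.2588, 0.9659); from cell (5,3)
  next x-line at t=2.1637, next y-line at t=0.8386; Δt_x=3.8637, Δt_y=1.0353
    y: enter (5,4) at t=0.8386
    y: enter (5,5) at t=1.8738
    x: enter (6,5) at t=2.1637
    y: enter (6,6) at t=2.9091
    y: enter (6,7) at t=3.9444
    y: enter (6,8) at t=4.9797
    y: enter (6,9) at t=6.0150 ← occupied
  → r_2 = 6.0150
beam 3: φ=45°, α=120°
  dir = (cos 120°, sin 120°) = (-0.5000, 0.8660); from cell (5,3)
  next x-line at t=0.8800, next y-line at t=0.9353; Δt_x=2.0000, Δt_y=1.1547
    x: enter (4,3) at t=0.8800
    y: enter (4,4) at t=0.9353
    y: enter (4,5) at t=2.0900 ← occupied
  → r_3 = 2.0900

ranges = [1.8013, 6.0150, 2.0900]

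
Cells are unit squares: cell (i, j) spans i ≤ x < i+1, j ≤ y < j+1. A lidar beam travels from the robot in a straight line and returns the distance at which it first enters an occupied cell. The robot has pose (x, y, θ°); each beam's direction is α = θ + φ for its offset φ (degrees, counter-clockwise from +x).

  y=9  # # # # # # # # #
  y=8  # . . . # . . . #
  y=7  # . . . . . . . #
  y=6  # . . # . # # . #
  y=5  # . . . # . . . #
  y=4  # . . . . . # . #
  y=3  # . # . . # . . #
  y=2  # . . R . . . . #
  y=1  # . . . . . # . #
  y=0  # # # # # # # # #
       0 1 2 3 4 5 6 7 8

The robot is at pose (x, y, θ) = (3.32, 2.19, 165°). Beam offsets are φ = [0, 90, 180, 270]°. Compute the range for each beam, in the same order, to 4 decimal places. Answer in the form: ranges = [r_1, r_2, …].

beam 1: φ=0°, α=165°
  dir = (cos 165°, sin 165°) = (-0.9659, 0.2588); from cell (3,2)
  next x-line at t=0.3313, next y-line at t=3.1296; Δt_x=1.0353, Δt_y=3.8637
    x: enter (2,2) at t=0.3313
    x: enter (1,2) at t=1.3666
    x: enter (0,2) at t=2.4018 ← occupied
  → r_1 = 2.4018
beam 2: φ=90°, α=255°
  dir = (cos 255°, sin 255°) = (-0.2588, -0.9659); from cell (3,2)
  next x-line at t=1.2364, next y-line at t=0.1967; Δt_x=3.8637, Δt_y=1.0353
    y: enter (3,1) at t=0.1967
    y: enter (3,0) at t=1.2320 ← occupied
  → r_2 = 1.2320
beam 3: φ=180°, α=345°
  dir = (cos 345°, sin 345°) = (0.9659, -0.2588); from cell (3,2)
  next x-line at t=0.7040, next y-line at t=0.7341; Δt_x=1.0353, Δt_y=3.8637
    x: enter (4,2) at t=0.7040
    y: enter (4,1) at t=0.7341
    x: enter (5,1) at t=1.7393
    x: enter (6,1) at t=2.7745 ← occupied
  → r_3 = 2.7745
beam 4: φ=270°, α=75°
  dir = (cos 75°, sin 75°) = (0.2588, 0.9659); from cell (3,2)
  next x-line at t=2.6273, next y-line at t=0.8386; Δt_x=3.8637, Δt_y=1.0353
    y: enter (3,3) at t=0.8386
    y: enter (3,4) at t=1.8738
    x: enter (4,4) at t=2.6273
    y: enter (4,5) at t=2.9091 ← occupied
  → r_4 = 2.9091

ranges = [2.4018, 1.2320, 2.7745, 2.9091]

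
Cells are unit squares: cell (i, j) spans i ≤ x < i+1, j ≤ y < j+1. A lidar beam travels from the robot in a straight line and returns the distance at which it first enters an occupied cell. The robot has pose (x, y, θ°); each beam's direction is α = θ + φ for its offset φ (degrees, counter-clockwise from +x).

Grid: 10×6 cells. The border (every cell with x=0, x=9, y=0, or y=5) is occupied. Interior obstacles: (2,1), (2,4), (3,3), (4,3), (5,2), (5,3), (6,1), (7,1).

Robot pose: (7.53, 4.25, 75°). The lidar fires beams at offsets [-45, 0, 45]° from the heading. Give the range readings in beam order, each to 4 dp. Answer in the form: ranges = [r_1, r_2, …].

ranges = [1.5000, 0.7765, 0.8660]

beam 1: φ=-45°, α=30°
  direction (0.8660, 0.5000); cell (7,4); t to first gridline: x 0.5427, y 1.5000 (then +1.1547 / +2.0000)
    (8,4) via x @ 0.5427
    (8,5) via y @ 1.5000  # hit
  → r_1 = 1.5000
beam 2: φ=0°, α=75°
  direction (0.2588, 0.9659); cell (7,4); t to first gridline: x 1.8159, y 0.7765 (then +3.8637 / +1.0353)
    (7,5) via y @ 0.7765  # hit
  → r_2 = 0.7765
beam 3: φ=45°, α=120°
  direction (-0.5000, 0.8660); cell (7,4); t to first gridline: x 1.0600, y 0.8660 (then +2.0000 / +1.1547)
    (7,5) via y @ 0.8660  # hit
  → r_3 = 0.8660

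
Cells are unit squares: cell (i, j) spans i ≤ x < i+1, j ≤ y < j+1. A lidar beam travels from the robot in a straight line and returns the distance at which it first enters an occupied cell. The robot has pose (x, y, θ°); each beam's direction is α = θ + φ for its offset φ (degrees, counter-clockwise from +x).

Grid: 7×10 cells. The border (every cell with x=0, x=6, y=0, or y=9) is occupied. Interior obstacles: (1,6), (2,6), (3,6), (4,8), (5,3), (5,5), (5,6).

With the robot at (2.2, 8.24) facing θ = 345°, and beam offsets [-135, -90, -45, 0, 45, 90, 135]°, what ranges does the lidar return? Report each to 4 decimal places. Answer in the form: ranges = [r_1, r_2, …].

ranges = [1.3856, 1.2837, 1.4318, 3.9340, 1.5200, 0.7868, 0.8776]

beam 1: φ=-135°, α=210°
  d=(-0.8660,-0.5000)  start (2,8)  tX=0.2309 tY=0.4800  stride 1/|dx|=1.1547 1/|dy|=2.0000
    cross x-line → (1,8), t=0.2309
    cross y-line → (1,7), t=0.4800
    cross x-line → (0,7), t=1.3856 (wall)
  → r_1 = 1.3856
beam 2: φ=-90°, α=255°
  d=(-0.2588,-0.9659)  start (2,8)  tX=0.7727 tY=0.2485  stride 1/|dx|=3.8637 1/|dy|=1.0353
    cross y-line → (2,7), t=0.2485
    cross x-line → (1,7), t=0.7727
    cross y-line → (1,6), t=1.2837 (wall)
  → r_2 = 1.2837
beam 3: φ=-45°, α=300°
  d=(0.5000,-0.8660)  start (2,8)  tX=1.6000 tY=0.2771  stride 1/|dx|=2.0000 1/|dy|=1.1547
    cross y-line → (2,7), t=0.2771
    cross y-line → (2,6), t=1.4318 (wall)
  → r_3 = 1.4318
beam 4: φ=0°, α=345°
  d=(0.9659,-0.2588)  start (2,8)  tX=0.8282 tY=0.9273  stride 1/|dx|=1.0353 1/|dy|=3.8637
    cross x-line → (3,8), t=0.8282
    cross y-line → (3,7), t=0.9273
    cross x-line → (4,7), t=1.8635
    cross x-line → (5,7), t=2.8988
    cross x-line → (6,7), t=3.9340 (wall)
  → r_4 = 3.9340
beam 5: φ=45°, α=30°
  d=(0.8660,0.5000)  start (2,8)  tX=0.9238 tY=1.5200  stride 1/|dx|=1.1547 1/|dy|=2.0000
    cross x-line → (3,8), t=0.9238
    cross y-line → (3,9), t=1.5200 (wall)
  → r_5 = 1.5200
beam 6: φ=90°, α=75°
  d=(0.2588,0.9659)  start (2,8)  tX=3.0910 tY=0.7868  stride 1/|dx|=3.8637 1/|dy|=1.0353
    cross y-line → (2,9), t=0.7868 (wall)
  → r_6 = 0.7868
beam 7: φ=135°, α=120°
  d=(-0.5000,0.8660)  start (2,8)  tX=0.4000 tY=0.8776  stride 1/|dx|=2.0000 1/|dy|=1.1547
    cross x-line → (1,8), t=0.4000
    cross y-line → (1,9), t=0.8776 (wall)
  → r_7 = 0.8776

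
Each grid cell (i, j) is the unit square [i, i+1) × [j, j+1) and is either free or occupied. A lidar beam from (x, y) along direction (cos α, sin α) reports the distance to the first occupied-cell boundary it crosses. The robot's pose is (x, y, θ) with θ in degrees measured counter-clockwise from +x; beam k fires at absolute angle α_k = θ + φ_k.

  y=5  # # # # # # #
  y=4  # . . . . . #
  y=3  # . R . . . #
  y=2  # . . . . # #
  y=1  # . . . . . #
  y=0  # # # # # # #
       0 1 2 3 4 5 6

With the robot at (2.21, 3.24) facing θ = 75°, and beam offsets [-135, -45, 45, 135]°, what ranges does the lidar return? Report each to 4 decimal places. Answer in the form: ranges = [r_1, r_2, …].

beam 1: φ=-135°, α=300°
  d=(0.5000,-0.8660)  start (2,3)  tX=1.5800 tY=0.2771  stride 1/|dx|=2.0000 1/|dy|=1.1547
    cross y-line → (2,2), t=0.2771
    cross y-line → (2,1), t=1.4318
    cross x-line → (3,1), t=1.5800
    cross y-line → (3,0), t=2.5865 (wall)
  → r_1 = 2.5865
beam 2: φ=-45°, α=30°
  d=(0.8660,0.5000)  start (2,3)  tX=0.9122 tY=1.5200  stride 1/|dx|=1.1547 1/|dy|=2.0000
    cross x-line → (3,3), t=0.9122
    cross y-line → (3,4), t=1.5200
    cross x-line → (4,4), t=2.0669
    cross x-line → (5,4), t=3.2216
    cross y-line → (5,5), t=3.5200 (wall)
  → r_2 = 3.5200
beam 3: φ=45°, α=120°
  d=(-0.5000,0.8660)  start (2,3)  tX=0.4200 tY=0.8776  stride 1/|dx|=2.0000 1/|dy|=1.1547
    cross x-line → (1,3), t=0.4200
    cross y-line → (1,4), t=0.8776
    cross y-line → (1,5), t=2.0323 (wall)
  → r_3 = 2.0323
beam 4: φ=135°, α=210°
  d=(-0.8660,-0.5000)  start (2,3)  tX=0.2425 tY=0.4800  stride 1/|dx|=1.1547 1/|dy|=2.0000
    cross x-line → (1,3), t=0.2425
    cross y-line → (1,2), t=0.4800
    cross x-line → (0,2), t=1.3972 (wall)
  → r_4 = 1.3972

ranges = [2.5865, 3.5200, 2.0323, 1.3972]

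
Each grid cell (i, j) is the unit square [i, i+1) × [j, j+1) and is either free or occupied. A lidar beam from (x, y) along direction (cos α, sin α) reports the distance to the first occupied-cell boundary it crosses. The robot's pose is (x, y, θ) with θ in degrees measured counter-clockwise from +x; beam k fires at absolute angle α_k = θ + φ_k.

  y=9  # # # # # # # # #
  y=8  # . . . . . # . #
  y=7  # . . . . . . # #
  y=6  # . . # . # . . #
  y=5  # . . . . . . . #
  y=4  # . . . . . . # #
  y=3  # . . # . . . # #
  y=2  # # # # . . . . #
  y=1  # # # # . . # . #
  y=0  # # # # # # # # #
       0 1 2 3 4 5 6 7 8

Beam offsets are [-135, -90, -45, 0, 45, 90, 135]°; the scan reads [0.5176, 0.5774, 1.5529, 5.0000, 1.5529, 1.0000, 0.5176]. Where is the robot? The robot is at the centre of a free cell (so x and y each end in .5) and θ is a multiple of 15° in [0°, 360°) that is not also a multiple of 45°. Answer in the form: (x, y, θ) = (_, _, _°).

The pose lattice has 42·16 = 672 candidates. Test each by forward raycasting.
  (4.5, 7.5, 255°): beam 1 = 1.7321 ≠ 0.5176 ✗
  (5.5, 8.5, 150°): beam 3 = 0.5176 ≠ 1.5529 ✗
  (5.5, 7.5, 60°): beam 2 = 2.8868 ≠ 0.5774 ✗
  (5.5, 8.5, 330°): beam 1 = 4.6587 ≠ 0.5176 ✗
  …
  (7.5, 6.5, 210°): r_1=0.5176, r_2=0.5774, r_3=1.5529, r_4=5.0000, r_5=1.5529, r_6=1.0000, r_7=0.5176 — all match ✓
Unique over the lattice → pose = (7.5, 6.5, 210°).

(x, y, θ) = (7.5, 6.5, 210°)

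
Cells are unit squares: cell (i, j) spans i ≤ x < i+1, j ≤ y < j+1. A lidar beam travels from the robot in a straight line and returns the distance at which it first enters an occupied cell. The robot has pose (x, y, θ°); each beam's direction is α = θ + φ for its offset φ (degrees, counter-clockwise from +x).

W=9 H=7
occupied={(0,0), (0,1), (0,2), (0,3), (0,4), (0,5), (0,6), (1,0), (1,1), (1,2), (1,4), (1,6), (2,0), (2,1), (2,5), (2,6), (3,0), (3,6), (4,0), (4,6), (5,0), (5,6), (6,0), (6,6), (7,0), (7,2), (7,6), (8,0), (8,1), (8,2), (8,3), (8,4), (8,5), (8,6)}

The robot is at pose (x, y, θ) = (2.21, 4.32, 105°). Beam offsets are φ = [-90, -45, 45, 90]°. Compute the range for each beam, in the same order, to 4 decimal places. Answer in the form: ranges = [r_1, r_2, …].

ranges = [5.9942, 0.7852, 0.2425, 0.2174]

beam 1: φ=-90°, α=15°
  cosα=0.9659 sinα=0.2588 | (2,4) | tMaxX 0.8179 tMaxY 2.6273 | tΔX 1.0353 tΔY 3.8637
    t=0.8179 [x] (3,4)
    t=1.8531 [x] (4,4)
    t=2.6273 [y] (4,5)
    t=2.8884 [x] (5,5)
    t=3.9237 [x] (6,5)
    t=4.9590 [x] (7,5)
    t=5.9942 [x] (8,5) — stop
  → r_1 = 5.9942
beam 2: φ=-45°, α=60°
  cosα=0.5000 sinα=0.8660 | (2,4) | tMaxX 1.5800 tMaxY 0.7852 | tΔX 2.0000 tΔY 1.1547
    t=0.7852 [y] (2,5) — stop
  → r_2 = 0.7852
beam 3: φ=45°, α=150°
  cosα=-0.8660 sinα=0.5000 | (2,4) | tMaxX 0.2425 tMaxY 1.3600 | tΔX 1.1547 tΔY 2.0000
    t=0.2425 [x] (1,4) — stop
  → r_3 = 0.2425
beam 4: φ=90°, α=195°
  cosα=-0.9659 sinα=-0.2588 | (2,4) | tMaxX 0.2174 tMaxY 1.2364 | tΔX 1.0353 tΔY 3.8637
    t=0.2174 [x] (1,4) — stop
  → r_4 = 0.2174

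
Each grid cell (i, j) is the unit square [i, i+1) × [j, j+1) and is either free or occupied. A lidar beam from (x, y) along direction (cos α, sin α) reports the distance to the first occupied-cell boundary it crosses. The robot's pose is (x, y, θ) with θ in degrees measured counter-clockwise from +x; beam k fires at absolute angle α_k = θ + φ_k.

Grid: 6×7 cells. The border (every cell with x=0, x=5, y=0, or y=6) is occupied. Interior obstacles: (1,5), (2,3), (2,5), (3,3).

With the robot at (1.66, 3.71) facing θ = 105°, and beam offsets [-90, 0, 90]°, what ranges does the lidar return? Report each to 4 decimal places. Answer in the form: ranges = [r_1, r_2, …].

beam 1: φ=-90°, α=15°
  d=(0.9659,0.2588)  start (1,3)  tX=0.3520 tY=1.1205  stride 1/|dx|=1.0353 1/|dy|=3.8637
    cross x-line → (2,3), t=0.3520 (wall)
  → r_1 = 0.3520
beam 2: φ=0°, α=105°
  d=(-0.2588,0.9659)  start (1,3)  tX=2.5500 tY=0.3002  stride 1/|dx|=3.8637 1/|dy|=1.0353
    cross y-line → (1,4), t=0.3002
    cross y-line → (1,5), t=1.3355 (wall)
  → r_2 = 1.3355
beam 3: φ=90°, α=195°
  d=(-0.9659,-0.2588)  start (1,3)  tX=0.6833 tY=2.7432  stride 1/|dx|=1.0353 1/|dy|=3.8637
    cross x-line → (0,3), t=0.6833 (wall)
  → r_3 = 0.6833

ranges = [0.3520, 1.3355, 0.6833]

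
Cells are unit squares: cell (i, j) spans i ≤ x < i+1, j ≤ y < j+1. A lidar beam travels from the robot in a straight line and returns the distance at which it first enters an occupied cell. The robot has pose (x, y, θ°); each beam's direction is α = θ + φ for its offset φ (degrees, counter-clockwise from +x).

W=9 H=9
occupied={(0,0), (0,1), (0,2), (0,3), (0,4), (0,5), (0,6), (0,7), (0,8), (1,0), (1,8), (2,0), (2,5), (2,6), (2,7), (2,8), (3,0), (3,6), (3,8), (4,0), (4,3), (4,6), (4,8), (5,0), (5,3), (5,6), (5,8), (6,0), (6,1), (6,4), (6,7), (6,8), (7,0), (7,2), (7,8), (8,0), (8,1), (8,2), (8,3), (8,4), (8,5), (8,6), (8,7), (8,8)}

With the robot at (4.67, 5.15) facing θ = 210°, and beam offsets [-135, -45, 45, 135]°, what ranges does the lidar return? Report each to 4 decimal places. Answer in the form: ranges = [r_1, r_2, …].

beam 1: φ=-135°, α=75°
  direction (0.2588, 0.9659); cell (4,5); t to first gridline: x 1.2750, y 0.8800 (then +3.8637 / +1.0353)
    (4,6) via y @ 0.8800  # hit
  → r_1 = 0.8800
beam 2: φ=-45°, α=165°
  direction (-0.9659, 0.2588); cell (4,5); t to first gridline: x 0.6936, y 3.2841 (then +1.0353 / +3.8637)
    (3,5) via x @ 0.6936
    (2,5) via x @ 1.7289  # hit
  → r_2 = 1.7289
beam 3: φ=45°, α=255°
  direction (-0.2588, -0.9659); cell (4,5); t to first gridline: x 2.5887, y 0.1553 (then +3.8637 / +1.0353)
    (4,4) via y @ 0.1553
    (4,3) via y @ 1.1906  # hit
  → r_3 = 1.1906
beam 4: φ=135°, α=345°
  direction (0.9659, -0.2588); cell (4,5); t to first gridline: x 0.3416, y 0.5796 (then +1.0353 / +3.8637)
    (5,5) via x @ 0.3416
    (5,4) via y @ 0.5796
    (6,4) via x @ 1.3769  # hit
  → r_4 = 1.3769

ranges = [0.8800, 1.7289, 1.1906, 1.3769]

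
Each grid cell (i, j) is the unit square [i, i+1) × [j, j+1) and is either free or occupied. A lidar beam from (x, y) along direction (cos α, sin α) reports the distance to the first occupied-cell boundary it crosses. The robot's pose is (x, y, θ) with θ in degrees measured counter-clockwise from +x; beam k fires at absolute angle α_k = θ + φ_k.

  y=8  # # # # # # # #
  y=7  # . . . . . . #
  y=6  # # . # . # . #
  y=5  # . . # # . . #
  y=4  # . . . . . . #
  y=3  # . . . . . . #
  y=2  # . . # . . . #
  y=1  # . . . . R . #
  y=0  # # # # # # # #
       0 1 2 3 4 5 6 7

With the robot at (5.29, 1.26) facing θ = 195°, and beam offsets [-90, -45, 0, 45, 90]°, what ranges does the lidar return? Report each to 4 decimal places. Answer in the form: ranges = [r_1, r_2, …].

beam 1: φ=-90°, α=105°
  cosα=-0.2588 sinα=0.9659 | (5,1) | tMaxX 1.1205 tMaxY 0.7661 | tΔX 3.8637 tΔY 1.0353
    t=0.7661 [y] (5,2)
    t=1.1205 [x] (4,2)
    t=1.8014 [y] (4,3)
    t=2.8367 [y] (4,4)
    t=3.8719 [y] (4,5) — stop
  → r_1 = 3.8719
beam 2: φ=-45°, α=150°
  cosα=-0.8660 sinα=0.5000 | (5,1) | tMaxX 0.3349 tMaxY 1.4800 | tΔX 1.1547 tΔY 2.0000
    t=0.3349 [x] (4,1)
    t=1.4800 [y] (4,2)
    t=1.4896 [x] (3,2) — stop
  → r_2 = 1.4896
beam 3: φ=0°, α=195°
  cosα=-0.9659 sinα=-0.2588 | (5,1) | tMaxX 0.3002 tMaxY 1.0046 | tΔX 1.0353 tΔY 3.8637
    t=0.3002 [x] (4,1)
    t=1.0046 [y] (4,0) — stop
  → r_3 = 1.0046
beam 4: φ=45°, α=240°
  cosα=-0.5000 sinα=-0.8660 | (5,1) | tMaxX 0.5800 tMaxY 0.3002 | tΔX 2.0000 tΔY 1.1547
    t=0.3002 [y] (5,0) — stop
  → r_4 = 0.3002
beam 5: φ=90°, α=285°
  cosα=0.2588 sinα=-0.9659 | (5,1) | tMaxX 2.7432 tMaxY 0.2692 | tΔX 3.8637 tΔY 1.0353
    t=0.2692 [y] (5,0) — stop
  → r_5 = 0.2692

ranges = [3.8719, 1.4896, 1.0046, 0.3002, 0.2692]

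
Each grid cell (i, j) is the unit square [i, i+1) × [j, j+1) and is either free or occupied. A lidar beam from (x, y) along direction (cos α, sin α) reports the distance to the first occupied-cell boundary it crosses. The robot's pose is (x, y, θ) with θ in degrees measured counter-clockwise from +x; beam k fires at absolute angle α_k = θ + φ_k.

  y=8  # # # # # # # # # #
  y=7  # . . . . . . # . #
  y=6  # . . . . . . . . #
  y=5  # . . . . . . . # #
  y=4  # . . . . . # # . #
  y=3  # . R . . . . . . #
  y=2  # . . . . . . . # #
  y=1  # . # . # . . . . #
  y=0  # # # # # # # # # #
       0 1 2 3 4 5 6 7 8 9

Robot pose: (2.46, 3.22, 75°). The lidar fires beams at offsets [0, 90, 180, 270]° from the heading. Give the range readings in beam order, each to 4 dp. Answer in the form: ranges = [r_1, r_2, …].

beam 1: φ=0°, α=75°
  dir = (cos 75°, sin 75°) = (0.2588, 0.9659); from cell (2,3)
  next x-line at t=2.0864, next y-line at t=0.8075; Δt_x=3.8637, Δt_y=1.0353
    y: enter (2,4) at t=0.8075
    y: enter (2,5) at t=1.8428
    x: enter (3,5) at t=2.0864
    y: enter (3,6) at t=2.8781
    y: enter (3,7) at t=3.9133
    y: enter (3,8) at t=4.9486 ← occupied
  → r_1 = 4.9486
beam 2: φ=90°, α=165°
  dir = (cos 165°, sin 165°) = (-0.9659, 0.2588); from cell (2,3)
  next x-line at t=0.4762, next y-line at t=3.0137; Δt_x=1.0353, Δt_y=3.8637
    x: enter (1,3) at t=0.4762
    x: enter (0,3) at t=1.5115 ← occupied
  → r_2 = 1.5115
beam 3: φ=180°, α=255°
  dir = (cos 255°, sin 255°) = (-0.2588, -0.9659); from cell (2,3)
  next x-line at t=1.7773, next y-line at t=0.2278; Δt_x=3.8637, Δt_y=1.0353
    y: enter (2,2) at t=0.2278
    y: enter (2,1) at t=1.2630 ← occupied
  → r_3 = 1.2630
beam 4: φ=270°, α=345°
  dir = (cos 345°, sin 345°) = (0.9659, -0.2588); from cell (2,3)
  next x-line at t=0.5590, next y-line at t=0.8500; Δt_x=1.0353, Δt_y=3.8637
    x: enter (3,3) at t=0.5590
    y: enter (3,2) at t=0.8500
    x: enter (4,2) at t=1.5943
    x: enter (5,2) at t=2.6296
    x: enter (6,2) at t=3.6649
    x: enter (7,2) at t=4.7002
    y: enter (7,1) at t=4.7137
    x: enter (8,1) at t=5.7354
    x: enter (9,1) at t=6.7707 ← occupied
  → r_4 = 6.7707

ranges = [4.9486, 1.5115, 1.2630, 6.7707]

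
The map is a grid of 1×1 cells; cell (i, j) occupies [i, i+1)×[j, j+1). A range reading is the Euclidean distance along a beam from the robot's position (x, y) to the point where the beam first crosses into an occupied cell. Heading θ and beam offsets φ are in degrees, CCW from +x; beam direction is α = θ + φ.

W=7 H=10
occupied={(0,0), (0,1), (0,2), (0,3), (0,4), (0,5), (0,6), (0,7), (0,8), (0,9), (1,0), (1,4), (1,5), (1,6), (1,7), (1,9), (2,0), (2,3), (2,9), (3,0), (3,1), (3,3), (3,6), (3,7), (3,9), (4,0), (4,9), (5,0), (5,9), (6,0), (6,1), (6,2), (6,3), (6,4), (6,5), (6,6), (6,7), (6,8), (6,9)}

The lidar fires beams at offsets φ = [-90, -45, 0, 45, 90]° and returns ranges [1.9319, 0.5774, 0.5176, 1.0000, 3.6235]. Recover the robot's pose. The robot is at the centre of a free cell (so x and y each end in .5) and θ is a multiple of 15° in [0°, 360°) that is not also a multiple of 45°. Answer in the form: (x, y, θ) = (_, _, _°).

Candidates: 31 free-cell centres × 16 headings = 496 poses. Raycast each; keep the one whose scan matches to 4 dp.
  (5.5, 4.5, 75°): beam 1 = 0.5176 ≠ 1.9319 ✗
  (5.5, 4.5, 285°): beam 2 = 3.0000 ≠ 0.5774 ✗
  (5.5, 3.5, 300°): beam 1 = 5.0000 ≠ 1.9319 ✗
  (3.5, 2.5, 330°): beam 1 = 0.5774 ≠ 1.9319 ✗
  (2.5, 5.5, 255°): beam 1 = 0.5176 ≠ 1.9319 ✗
  …
  (5.5, 5.5, 15°): r_1=1.9319, r_2=0.5774, r_3=0.5176, r_4=1.0000, r_5=3.6235 — all match ✓
No second candidate reproduces the full scan.

(x, y, θ) = (5.5, 5.5, 15°)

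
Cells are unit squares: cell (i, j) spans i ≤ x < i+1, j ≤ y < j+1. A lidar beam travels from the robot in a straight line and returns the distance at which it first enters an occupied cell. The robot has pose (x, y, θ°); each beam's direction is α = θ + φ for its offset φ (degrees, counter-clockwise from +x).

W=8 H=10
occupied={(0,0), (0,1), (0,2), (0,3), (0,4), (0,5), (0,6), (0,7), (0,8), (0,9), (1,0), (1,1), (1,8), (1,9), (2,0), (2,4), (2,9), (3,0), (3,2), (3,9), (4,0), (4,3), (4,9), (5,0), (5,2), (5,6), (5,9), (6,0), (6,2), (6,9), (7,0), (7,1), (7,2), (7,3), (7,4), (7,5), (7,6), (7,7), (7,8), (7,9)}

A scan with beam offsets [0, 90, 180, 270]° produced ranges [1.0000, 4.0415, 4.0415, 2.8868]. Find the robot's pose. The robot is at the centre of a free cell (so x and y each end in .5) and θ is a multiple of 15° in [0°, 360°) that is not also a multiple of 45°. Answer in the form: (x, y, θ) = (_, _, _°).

(x, y, θ) = (3.5, 5.5, 240°)

Enumerate (i+0.5, j+0.5, θ) over the 40 free cells and 16 admissible headings. For each, cast all 4 beams and compare to the given ranges.
  (5.5, 7.5, 300°): beam 1 = 0.5774 ≠ 1.0000 ✗
  (5.5, 5.5, 15°): beam 1 = 1.5529 ≠ 1.0000 ✗
  (5.5, 5.5, 285°): beam 1 = 2.5882 ≠ 1.0000 ✗
  (4.5, 7.5, 345°): beam 1 = 2.5882 ≠ 1.0000 ✗
  (1.5, 3.5, 150°): beam 1 = 0.5774 ≠ 1.0000 ✗
  …
  (3.5, 5.5, 240°): r_1=1.0000, r_2=4.0415, r_3=4.0415, r_4=2.8868 — all match ✓
No second candidate reproduces the full scan.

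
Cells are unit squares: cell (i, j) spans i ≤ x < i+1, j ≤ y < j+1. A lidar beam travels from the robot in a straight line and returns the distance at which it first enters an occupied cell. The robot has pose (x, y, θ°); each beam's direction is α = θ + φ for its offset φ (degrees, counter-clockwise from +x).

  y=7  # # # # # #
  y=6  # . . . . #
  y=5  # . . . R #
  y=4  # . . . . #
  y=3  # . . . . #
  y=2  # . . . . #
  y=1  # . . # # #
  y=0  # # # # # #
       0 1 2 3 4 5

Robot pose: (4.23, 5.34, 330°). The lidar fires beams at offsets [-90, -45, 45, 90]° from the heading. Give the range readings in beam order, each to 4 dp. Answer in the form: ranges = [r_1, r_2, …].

ranges = [5.0114, 2.9751, 0.7972, 1.5400]

beam 1: φ=-90°, α=240°
  dir = (cos 240°, sin 240°) = (-0.5000, -0.8660); from cell (4,5)
  next x-line at t=0.4600, next y-line at t=0.3926; Δt_x=2.0000, Δt_y=1.1547
    y: enter (4,4) at t=0.3926
    x: enter (3,4) at t=0.4600
    y: enter (3,3) at t=1.5473
    x: enter (2,3) at t=2.4600
    y: enter (2,2) at t=2.7020
    y: enter (2,1) at t=3.8567
    x: enter (1,1) at t=4.4600
    y: enter (1,0) at t=5.0114 ← occupied
  → r_1 = 5.0114
beam 2: φ=-45°, α=285°
  dir = (cos 285°, sin 285°) = (0.2588, -0.9659); from cell (4,5)
  next x-line at t=2.9751, next y-line at t=0.3520; Δt_x=3.8637, Δt_y=1.0353
    y: enter (4,4) at t=0.3520
    y: enter (4,3) at t=1.3873
    y: enter (4,2) at t=2.4225
    x: enter (5,2) at t=2.9751 ← occupied
  → r_2 = 2.9751
beam 3: φ=45°, α=15°
  dir = (cos 15°, sin 15°) = (0.9659, 0.2588); from cell (4,5)
  next x-line at t=0.7972, next y-line at t=2.5500; Δt_x=1.0353, Δt_y=3.8637
    x: enter (5,5) at t=0.7972 ← occupied
  → r_3 = 0.7972
beam 4: φ=90°, α=60°
  dir = (cos 60°, sin 60°) = (0.5000, 0.8660); from cell (4,5)
  next x-line at t=1.5400, next y-line at t=0.7621; Δt_x=2.0000, Δt_y=1.1547
    y: enter (4,6) at t=0.7621
    x: enter (5,6) at t=1.5400 ← occupied
  → r_4 = 1.5400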